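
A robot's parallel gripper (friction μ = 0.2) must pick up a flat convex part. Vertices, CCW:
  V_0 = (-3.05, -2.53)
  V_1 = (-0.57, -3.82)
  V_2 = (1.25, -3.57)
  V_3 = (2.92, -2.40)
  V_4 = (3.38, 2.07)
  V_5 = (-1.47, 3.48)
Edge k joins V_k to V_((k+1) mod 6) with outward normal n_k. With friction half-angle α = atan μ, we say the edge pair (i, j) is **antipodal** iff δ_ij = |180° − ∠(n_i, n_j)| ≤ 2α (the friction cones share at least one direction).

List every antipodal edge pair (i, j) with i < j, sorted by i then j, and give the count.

count = 2; pairs: (0,4), (3,5)

α = atan 0.2 = 11.31°;  2α = 22.62°
n_0 = (-0.4615, -0.8872)
n_1 = (+0.1361, -0.9907)
n_2 = (+0.5738, -0.8190)
n_3 = (+0.9947, -0.1024)
n_4 = (+0.2792, +0.9602)
n_5 = (-0.9671, +0.2543)
  (0,1): δ = 144.70°  ·
  (0,2): δ = 117.50°  ·
  (0,3): δ = 68.39°  ·
  (0,4): δ = 11.27°  ✓
  (0,5): δ = 102.75°  ·
  (1,2): δ = 152.81°  ·
  (1,3): δ = 103.70°  ·
  (1,4): δ = 24.03°  ·
  (1,5): δ = 67.45°  ·
  (2,3): δ = 130.89°  ·
  (2,4): δ = 51.23°  ·
  (2,5): δ = 40.26°  ·
  (3,4): δ = 100.33°  ·
  (3,5): δ = 8.85°  ✓
  (4,5): δ = 88.52°  ·
antipodal pairs: 2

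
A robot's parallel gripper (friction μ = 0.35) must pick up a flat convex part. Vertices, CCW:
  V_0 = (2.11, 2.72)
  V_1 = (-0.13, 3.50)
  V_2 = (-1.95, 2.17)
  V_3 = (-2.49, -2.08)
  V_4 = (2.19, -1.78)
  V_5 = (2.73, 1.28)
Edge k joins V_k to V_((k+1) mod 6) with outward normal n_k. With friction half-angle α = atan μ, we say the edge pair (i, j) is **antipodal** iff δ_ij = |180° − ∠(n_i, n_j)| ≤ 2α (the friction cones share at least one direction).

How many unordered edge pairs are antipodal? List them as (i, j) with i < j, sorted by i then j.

count = 4; pairs: (0,3), (1,3), (2,4), (2,5)

α = atan 0.35 = 19.29°;  2α = 38.58°
n_0 = (+0.3288, +0.9444)
n_1 = (-0.5900, +0.8074)
n_2 = (-0.9920, +0.1260)
n_3 = (+0.0640, -0.9980)
n_4 = (+0.9848, -0.1738)
n_5 = (+0.9185, +0.3955)
  (0,1): δ = 124.64°  ·
  (0,2): δ = 78.04°  ·
  (0,3): δ = 22.87°  ✓
  (0,4): δ = 99.19°  ·
  (0,5): δ = 132.49°  ·
  (1,2): δ = 133.40°  ·
  (1,3): δ = 32.49°  ✓
  (1,4): δ = 43.83°  ·
  (1,5): δ = 77.14°  ·
  (2,3): δ = 79.09°  ·
  (2,4): δ = 2.77°  ✓
  (2,5): δ = 30.54°  ✓
  (3,4): δ = 103.68°  ·
  (3,5): δ = 70.37°  ·
  (4,5): δ = 146.70°  ·
antipodal pairs: 4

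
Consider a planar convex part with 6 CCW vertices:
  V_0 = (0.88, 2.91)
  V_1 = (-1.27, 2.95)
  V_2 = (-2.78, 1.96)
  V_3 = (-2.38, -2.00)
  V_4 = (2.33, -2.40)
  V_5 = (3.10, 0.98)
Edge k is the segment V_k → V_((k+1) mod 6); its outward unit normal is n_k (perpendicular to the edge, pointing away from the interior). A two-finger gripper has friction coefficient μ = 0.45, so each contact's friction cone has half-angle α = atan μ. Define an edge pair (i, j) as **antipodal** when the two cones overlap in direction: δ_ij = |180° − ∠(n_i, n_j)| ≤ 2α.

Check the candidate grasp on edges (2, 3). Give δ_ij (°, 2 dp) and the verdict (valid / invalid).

α = atan 0.45 = 24.23°;  2α = 48.46°
edge 2: e_2 = (+0.40, -3.96);  n_2 = (-0.9949, -0.1005)
edge 3: e_3 = (+4.71, -0.40);  n_3 = (-0.0846, -0.9964)
∠(n_2, n_3) = 79.38°
δ = |180° − 79.38°| = 100.62°
100.62° > 2α = 48.46°  →  invalid

δ = 100.62°, invalid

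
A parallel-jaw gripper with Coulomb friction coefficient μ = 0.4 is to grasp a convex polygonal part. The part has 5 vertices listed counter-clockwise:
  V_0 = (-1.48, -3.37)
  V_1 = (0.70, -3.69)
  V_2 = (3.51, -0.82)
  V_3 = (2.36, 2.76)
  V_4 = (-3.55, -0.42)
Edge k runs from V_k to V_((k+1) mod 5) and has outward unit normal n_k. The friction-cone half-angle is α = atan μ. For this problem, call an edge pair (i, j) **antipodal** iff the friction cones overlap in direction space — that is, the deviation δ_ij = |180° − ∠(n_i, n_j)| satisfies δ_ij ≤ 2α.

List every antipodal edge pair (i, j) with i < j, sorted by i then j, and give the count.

α = atan 0.4 = 21.80°;  2α = 43.60°
n_0 = (-0.1452, -0.9894)
n_1 = (+0.7145, -0.6996)
n_2 = (+0.9521, +0.3058)
n_3 = (-0.4738, +0.8806)
n_4 = (-0.8186, -0.5744)
  (0,1): δ = 126.04°  ·
  (0,2): δ = 63.84°  ·
  (0,3): δ = 36.63°  ✓
  (0,4): δ = 133.41°  ·
  (1,2): δ = 117.80°  ·
  (1,3): δ = 17.32°  ✓
  (1,4): δ = 79.45°  ·
  (2,3): δ = 79.53°  ·
  (2,4): δ = 17.25°  ✓
  (3,4): δ = 83.23°  ·
antipodal pairs: 3

count = 3; pairs: (0,3), (1,3), (2,4)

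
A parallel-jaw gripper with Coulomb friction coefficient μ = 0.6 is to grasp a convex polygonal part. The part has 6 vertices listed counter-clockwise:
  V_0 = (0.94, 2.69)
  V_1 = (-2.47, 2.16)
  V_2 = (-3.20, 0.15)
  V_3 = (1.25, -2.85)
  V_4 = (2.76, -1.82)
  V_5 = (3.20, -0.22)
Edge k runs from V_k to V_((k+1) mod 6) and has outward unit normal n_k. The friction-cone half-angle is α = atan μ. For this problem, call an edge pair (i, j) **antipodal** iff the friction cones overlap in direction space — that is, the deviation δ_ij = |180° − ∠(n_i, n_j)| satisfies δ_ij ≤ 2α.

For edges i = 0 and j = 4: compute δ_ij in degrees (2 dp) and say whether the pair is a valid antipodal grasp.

δ = 65.79°, invalid

α = atan 0.6 = 30.96°;  2α = 61.93°
edge 0: e_0 = (-3.41, -0.53);  n_0 = (-0.1536, +0.9881)
edge 4: e_4 = (+0.44, +1.60);  n_4 = (+0.9642, -0.2652)
∠(n_0, n_4) = 114.21°
δ = |180° − 114.21°| = 65.79°
65.79° > 2α = 61.93°  →  invalid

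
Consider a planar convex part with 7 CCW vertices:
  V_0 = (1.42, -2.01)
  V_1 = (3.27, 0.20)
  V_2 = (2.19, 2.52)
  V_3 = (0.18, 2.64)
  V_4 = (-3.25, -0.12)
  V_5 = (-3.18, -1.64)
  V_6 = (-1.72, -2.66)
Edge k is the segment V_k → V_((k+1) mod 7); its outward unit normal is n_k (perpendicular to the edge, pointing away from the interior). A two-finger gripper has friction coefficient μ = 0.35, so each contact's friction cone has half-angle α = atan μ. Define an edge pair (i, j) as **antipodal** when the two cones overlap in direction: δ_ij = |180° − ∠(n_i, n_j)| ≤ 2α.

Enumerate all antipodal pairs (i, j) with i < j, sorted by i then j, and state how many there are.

α = atan 0.35 = 19.29°;  2α = 38.58°
n_0 = (+0.7668, -0.6419)
n_1 = (+0.9066, +0.4220)
n_2 = (+0.0596, +0.9982)
n_3 = (-0.6269, +0.7791)
n_4 = (-0.9989, -0.0460)
n_5 = (-0.5727, -0.8198)
n_6 = (+0.2027, -0.9792)
  (0,1): δ = 115.10°  ·
  (0,2): δ = 53.48°  ·
  (0,3): δ = 11.24°  ✓
  (0,4): δ = 42.57°  ·
  (0,5): δ = 94.99°  ·
  (0,6): δ = 141.63°  ·
  (1,2): δ = 118.38°  ·
  (1,3): δ = 76.14°  ·
  (1,4): δ = 22.33°  ✓
  (1,5): δ = 30.10°  ✓
  (1,6): δ = 76.73°  ·
  (2,3): δ = 137.76°  ·
  (2,4): δ = 83.95°  ·
  (2,5): δ = 31.52°  ✓
  (2,6): δ = 15.11°  ✓
  (3,4): δ = 126.19°  ·
  (3,5): δ = 73.76°  ·
  (3,6): δ = 27.13°  ✓
  (4,5): δ = 127.58°  ·
  (4,6): δ = 80.94°  ·
  (5,6): δ = 133.37°  ·
antipodal pairs: 6

count = 6; pairs: (0,3), (1,4), (1,5), (2,5), (2,6), (3,6)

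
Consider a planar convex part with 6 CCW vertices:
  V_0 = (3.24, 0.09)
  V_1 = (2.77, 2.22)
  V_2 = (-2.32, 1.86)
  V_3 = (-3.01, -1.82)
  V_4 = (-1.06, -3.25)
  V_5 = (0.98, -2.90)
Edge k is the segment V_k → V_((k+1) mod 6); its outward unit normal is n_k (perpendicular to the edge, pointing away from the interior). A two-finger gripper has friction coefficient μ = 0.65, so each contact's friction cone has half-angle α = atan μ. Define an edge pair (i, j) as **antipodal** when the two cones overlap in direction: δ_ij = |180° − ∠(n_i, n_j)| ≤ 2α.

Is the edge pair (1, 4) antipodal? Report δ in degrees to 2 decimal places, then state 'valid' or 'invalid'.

α = atan 0.65 = 33.02°;  2α = 66.05°
edge 1: e_1 = (-5.09, -0.36);  n_1 = (-0.0706, +0.9975)
edge 4: e_4 = (+2.04, +0.35);  n_4 = (+0.1691, -0.9856)
∠(n_1, n_4) = 174.31°
δ = |180° − 174.31°| = 5.69°
5.69° ≤ 2α = 66.05°  →  valid

δ = 5.69°, valid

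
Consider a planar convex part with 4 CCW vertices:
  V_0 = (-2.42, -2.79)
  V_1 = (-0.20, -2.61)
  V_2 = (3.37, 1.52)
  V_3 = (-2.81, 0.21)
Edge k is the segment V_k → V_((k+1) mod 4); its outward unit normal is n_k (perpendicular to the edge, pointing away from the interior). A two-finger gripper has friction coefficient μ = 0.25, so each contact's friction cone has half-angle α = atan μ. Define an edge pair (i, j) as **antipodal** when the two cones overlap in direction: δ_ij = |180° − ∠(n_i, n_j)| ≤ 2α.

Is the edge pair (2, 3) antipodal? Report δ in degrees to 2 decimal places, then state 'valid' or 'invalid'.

δ = 94.56°, invalid

α = atan 0.25 = 14.04°;  2α = 28.07°
edge 2: e_2 = (-6.18, -1.31);  n_2 = (-0.2074, +0.9783)
edge 3: e_3 = (+0.39, -3.00);  n_3 = (-0.9917, -0.1289)
∠(n_2, n_3) = 85.44°
δ = |180° − 85.44°| = 94.56°
94.56° > 2α = 28.07°  →  invalid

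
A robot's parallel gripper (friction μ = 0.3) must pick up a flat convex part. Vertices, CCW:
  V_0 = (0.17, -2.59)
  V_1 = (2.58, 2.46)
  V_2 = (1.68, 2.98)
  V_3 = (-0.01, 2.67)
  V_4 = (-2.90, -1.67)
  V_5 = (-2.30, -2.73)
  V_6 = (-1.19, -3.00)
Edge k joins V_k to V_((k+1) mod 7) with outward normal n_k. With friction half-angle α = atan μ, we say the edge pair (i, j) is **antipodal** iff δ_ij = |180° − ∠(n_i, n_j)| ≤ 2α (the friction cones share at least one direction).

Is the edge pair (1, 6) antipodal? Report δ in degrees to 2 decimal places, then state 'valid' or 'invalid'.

δ = 46.79°, invalid

α = atan 0.3 = 16.70°;  2α = 33.40°
edge 1: e_1 = (-0.90, +0.52);  n_1 = (+0.5003, +0.8659)
edge 6: e_6 = (+1.36, +0.41);  n_6 = (+0.2886, -0.9574)
∠(n_1, n_6) = 133.21°
δ = |180° − 133.21°| = 46.79°
46.79° > 2α = 33.40°  →  invalid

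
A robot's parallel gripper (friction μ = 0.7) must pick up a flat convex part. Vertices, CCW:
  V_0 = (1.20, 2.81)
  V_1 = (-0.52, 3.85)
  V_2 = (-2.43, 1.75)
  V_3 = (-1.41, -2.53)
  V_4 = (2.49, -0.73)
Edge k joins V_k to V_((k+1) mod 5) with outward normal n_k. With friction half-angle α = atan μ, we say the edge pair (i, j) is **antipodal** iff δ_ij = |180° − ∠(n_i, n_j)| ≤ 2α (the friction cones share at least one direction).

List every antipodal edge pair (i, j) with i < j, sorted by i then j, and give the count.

α = atan 0.7 = 34.99°;  2α = 69.98°
n_0 = (+0.5174, +0.8557)
n_1 = (-0.7398, +0.6728)
n_2 = (-0.9728, -0.2318)
n_3 = (+0.4191, -0.9080)
n_4 = (+0.9396, +0.3424)
  (0,1): δ = 101.13°  ·
  (0,2): δ = 45.44°  ✓
  (0,3): δ = 55.93°  ✓
  (0,4): δ = 141.18°  ·
  (1,2): δ = 124.31°  ·
  (1,3): δ = 22.94°  ✓
  (1,4): δ = 62.31°  ✓
  (2,3): δ = 78.63°  ·
  (2,4): δ = 6.62°  ✓
  (3,4): δ = 94.75°  ·
antipodal pairs: 5

count = 5; pairs: (0,2), (0,3), (1,3), (1,4), (2,4)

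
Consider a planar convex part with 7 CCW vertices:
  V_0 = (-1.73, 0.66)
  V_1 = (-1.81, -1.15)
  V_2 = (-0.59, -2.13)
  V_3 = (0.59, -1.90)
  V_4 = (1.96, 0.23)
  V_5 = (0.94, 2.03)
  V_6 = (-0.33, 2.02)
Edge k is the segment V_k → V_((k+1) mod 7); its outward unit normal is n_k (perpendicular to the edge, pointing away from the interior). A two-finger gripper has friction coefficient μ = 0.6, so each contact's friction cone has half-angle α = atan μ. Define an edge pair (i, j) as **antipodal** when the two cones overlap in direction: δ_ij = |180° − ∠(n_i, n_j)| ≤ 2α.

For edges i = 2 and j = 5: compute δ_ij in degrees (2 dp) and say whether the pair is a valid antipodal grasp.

α = atan 0.6 = 30.96°;  2α = 61.93°
edge 2: e_2 = (+1.18, +0.23);  n_2 = (+0.1913, -0.9815)
edge 5: e_5 = (-1.27, -0.01);  n_5 = (-0.0079, +1.0000)
∠(n_2, n_5) = 169.42°
δ = |180° − 169.42°| = 10.58°
10.58° ≤ 2α = 61.93°  →  valid

δ = 10.58°, valid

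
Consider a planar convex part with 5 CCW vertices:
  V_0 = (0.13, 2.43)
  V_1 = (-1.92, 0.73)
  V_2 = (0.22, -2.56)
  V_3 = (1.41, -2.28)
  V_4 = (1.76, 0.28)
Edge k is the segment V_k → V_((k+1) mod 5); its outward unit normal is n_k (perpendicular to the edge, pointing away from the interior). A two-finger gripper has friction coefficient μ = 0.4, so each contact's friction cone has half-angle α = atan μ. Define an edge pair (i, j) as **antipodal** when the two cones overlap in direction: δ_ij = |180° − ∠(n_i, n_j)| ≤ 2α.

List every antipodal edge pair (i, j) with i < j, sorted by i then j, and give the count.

α = atan 0.4 = 21.80°;  2α = 43.60°
n_0 = (-0.6383, +0.7698)
n_1 = (-0.8383, -0.5453)
n_2 = (+0.2290, -0.9734)
n_3 = (+0.9908, -0.1355)
n_4 = (+0.7969, +0.6041)
  (0,1): δ = 96.63°  ·
  (0,2): δ = 26.43°  ✓
  (0,3): δ = 42.55°  ✓
  (0,4): δ = 87.50°  ·
  (1,2): δ = 109.80°  ·
  (1,3): δ = 40.83°  ✓
  (1,4): δ = 4.12°  ✓
  (2,3): δ = 111.03°  ·
  (2,4): δ = 66.07°  ·
  (3,4): δ = 135.05°  ·
antipodal pairs: 4

count = 4; pairs: (0,2), (0,3), (1,3), (1,4)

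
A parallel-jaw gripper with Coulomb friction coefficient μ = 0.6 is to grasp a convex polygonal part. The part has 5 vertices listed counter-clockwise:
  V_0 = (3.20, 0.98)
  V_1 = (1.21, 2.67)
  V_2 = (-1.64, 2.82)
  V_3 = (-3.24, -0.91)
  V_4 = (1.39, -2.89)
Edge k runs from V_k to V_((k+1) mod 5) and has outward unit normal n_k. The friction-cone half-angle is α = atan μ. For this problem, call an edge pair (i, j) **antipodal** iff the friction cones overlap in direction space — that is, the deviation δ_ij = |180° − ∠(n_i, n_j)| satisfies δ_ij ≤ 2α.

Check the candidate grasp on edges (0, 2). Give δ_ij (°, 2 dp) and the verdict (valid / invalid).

α = atan 0.6 = 30.96°;  2α = 61.93°
edge 0: e_0 = (-1.99, +1.69);  n_0 = (+0.6473, +0.7622)
edge 2: e_2 = (-1.60, -3.73);  n_2 = (-0.9190, +0.3942)
∠(n_0, n_2) = 107.12°
δ = |180° − 107.12°| = 72.88°
72.88° > 2α = 61.93°  →  invalid

δ = 72.88°, invalid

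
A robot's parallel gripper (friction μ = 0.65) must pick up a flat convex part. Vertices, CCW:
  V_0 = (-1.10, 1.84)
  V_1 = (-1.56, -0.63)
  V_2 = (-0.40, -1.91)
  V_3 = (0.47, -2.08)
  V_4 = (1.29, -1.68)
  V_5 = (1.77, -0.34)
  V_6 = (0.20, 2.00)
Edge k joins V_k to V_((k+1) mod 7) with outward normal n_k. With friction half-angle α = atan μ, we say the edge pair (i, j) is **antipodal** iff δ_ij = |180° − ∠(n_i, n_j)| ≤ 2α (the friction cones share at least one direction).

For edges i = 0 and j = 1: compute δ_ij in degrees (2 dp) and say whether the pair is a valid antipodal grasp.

α = atan 0.65 = 33.02°;  2α = 66.05°
edge 0: e_0 = (-0.46, -2.47);  n_0 = (-0.9831, +0.1831)
edge 1: e_1 = (+1.16, -1.28);  n_1 = (-0.7410, -0.6715)
∠(n_0, n_1) = 52.73°
δ = |180° − 52.73°| = 127.27°
127.27° > 2α = 66.05°  →  invalid

δ = 127.27°, invalid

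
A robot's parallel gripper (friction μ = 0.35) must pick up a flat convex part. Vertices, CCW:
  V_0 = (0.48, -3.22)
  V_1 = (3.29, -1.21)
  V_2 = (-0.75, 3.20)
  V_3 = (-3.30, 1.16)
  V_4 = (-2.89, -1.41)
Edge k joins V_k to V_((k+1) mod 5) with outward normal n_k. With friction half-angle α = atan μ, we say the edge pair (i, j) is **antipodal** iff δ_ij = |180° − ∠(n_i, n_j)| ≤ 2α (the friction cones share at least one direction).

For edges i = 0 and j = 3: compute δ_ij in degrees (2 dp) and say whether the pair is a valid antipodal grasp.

δ = 63.49°, invalid

α = atan 0.35 = 19.29°;  2α = 38.58°
edge 0: e_0 = (+2.81, +2.01);  n_0 = (+0.5818, -0.8133)
edge 3: e_3 = (+0.41, -2.57);  n_3 = (-0.9875, -0.1575)
∠(n_0, n_3) = 116.51°
δ = |180° − 116.51°| = 63.49°
63.49° > 2α = 38.58°  →  invalid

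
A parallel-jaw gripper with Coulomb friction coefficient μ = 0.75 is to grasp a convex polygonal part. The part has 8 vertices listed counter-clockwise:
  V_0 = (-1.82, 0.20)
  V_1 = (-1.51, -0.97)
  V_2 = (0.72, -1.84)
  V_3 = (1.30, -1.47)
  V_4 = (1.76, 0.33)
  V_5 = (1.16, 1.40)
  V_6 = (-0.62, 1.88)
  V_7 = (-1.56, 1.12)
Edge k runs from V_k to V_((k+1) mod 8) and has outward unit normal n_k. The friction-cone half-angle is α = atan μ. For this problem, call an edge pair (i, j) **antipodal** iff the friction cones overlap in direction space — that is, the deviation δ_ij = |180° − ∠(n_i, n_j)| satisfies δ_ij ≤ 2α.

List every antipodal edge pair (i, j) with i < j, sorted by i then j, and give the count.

α = atan 0.75 = 36.87°;  2α = 73.74°
n_0 = (-0.9666, -0.2561)
n_1 = (-0.3635, -0.9316)
n_2 = (+0.5378, -0.8431)
n_3 = (+0.9689, -0.2476)
n_4 = (+0.8722, +0.4891)
n_5 = (+0.2604, +0.9655)
n_6 = (-0.6287, +0.7776)
n_7 = (-0.9623, +0.2720)
  (0,1): δ = 126.15°  ·
  (0,2): δ = 72.30°  ✓
  (0,3): δ = 29.18°  ✓
  (0,4): δ = 14.44°  ✓
  (0,5): δ = 60.07°  ✓
  (0,6): δ = 114.12°  ·
  (0,7): δ = 149.38°  ·
  (1,2): δ = 126.15°  ·
  (1,3): δ = 83.02°  ·
  (1,4): δ = 39.41°  ✓
  (1,5): δ = 6.22°  ✓
  (1,6): δ = 60.27°  ✓
  (1,7): δ = 95.53°  ·
  (2,3): δ = 136.87°  ·
  (2,4): δ = 93.25°  ·
  (2,5): δ = 47.63°  ✓
  (2,6): δ = 6.42°  ✓
  (2,7): δ = 41.68°  ✓
  (3,4): δ = 136.38°  ·
  (3,5): δ = 90.76°  ·
  (3,6): δ = 36.71°  ✓
  (3,7): δ = 1.45°  ✓
  (4,5): δ = 134.37°  ·
  (4,6): δ = 80.33°  ·
  (4,7): δ = 45.06°  ✓
  (5,6): δ = 125.95°  ·
  (5,7): δ = 90.69°  ·
  (6,7): δ = 144.74°  ·
antipodal pairs: 13

count = 13; pairs: (0,2), (0,3), (0,4), (0,5), (1,4), (1,5), (1,6), (2,5), (2,6), (2,7), (3,6), (3,7), (4,7)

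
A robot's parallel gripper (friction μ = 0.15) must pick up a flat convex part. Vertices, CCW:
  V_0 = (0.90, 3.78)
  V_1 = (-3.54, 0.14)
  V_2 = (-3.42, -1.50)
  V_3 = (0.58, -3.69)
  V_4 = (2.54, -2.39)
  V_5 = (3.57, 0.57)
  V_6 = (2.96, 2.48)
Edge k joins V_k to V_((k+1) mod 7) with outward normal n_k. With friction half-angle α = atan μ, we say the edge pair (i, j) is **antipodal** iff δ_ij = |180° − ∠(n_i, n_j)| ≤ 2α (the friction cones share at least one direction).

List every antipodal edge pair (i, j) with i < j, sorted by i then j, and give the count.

count = 3; pairs: (0,3), (1,5), (2,6)

α = atan 0.15 = 8.53°;  2α = 17.06°
n_0 = (-0.6340, +0.7733)
n_1 = (-0.9973, -0.0730)
n_2 = (-0.4802, -0.8771)
n_3 = (+0.5527, -0.8334)
n_4 = (+0.9445, -0.3286)
n_5 = (+0.9526, +0.3042)
n_6 = (+0.5337, +0.8457)
  (0,1): δ = 125.16°  ·
  (0,2): δ = 68.05°  ·
  (0,3): δ = 5.79°  ✓
  (0,4): δ = 31.47°  ·
  (0,5): δ = 68.37°  ·
  (0,6): δ = 108.40°  ·
  (1,2): δ = 122.89°  ·
  (1,3): δ = 60.63°  ·
  (1,4): δ = 23.37°  ·
  (1,5): δ = 13.53°  ✓
  (1,6): δ = 53.56°  ·
  (2,3): δ = 117.74°  ·
  (2,4): δ = 80.49°  ·
  (2,5): δ = 43.59°  ·
  (2,6): δ = 3.55°  ✓
  (3,4): δ = 142.74°  ·
  (3,5): δ = 105.84°  ·
  (3,6): δ = 65.81°  ·
  (4,5): δ = 143.10°  ·
  (4,6): δ = 103.07°  ·
  (5,6): δ = 139.97°  ·
antipodal pairs: 3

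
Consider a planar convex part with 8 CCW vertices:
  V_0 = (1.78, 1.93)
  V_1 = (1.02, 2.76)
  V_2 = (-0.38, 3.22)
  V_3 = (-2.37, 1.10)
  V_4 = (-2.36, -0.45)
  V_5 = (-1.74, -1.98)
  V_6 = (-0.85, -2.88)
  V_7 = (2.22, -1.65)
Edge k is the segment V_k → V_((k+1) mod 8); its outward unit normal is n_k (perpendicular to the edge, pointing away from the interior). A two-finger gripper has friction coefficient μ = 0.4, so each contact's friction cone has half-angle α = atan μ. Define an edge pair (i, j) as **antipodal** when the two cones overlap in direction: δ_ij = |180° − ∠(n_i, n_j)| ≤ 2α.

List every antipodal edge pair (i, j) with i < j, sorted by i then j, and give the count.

α = atan 0.4 = 21.80°;  2α = 43.60°
n_0 = (+0.7375, +0.6753)
n_1 = (+0.3122, +0.9500)
n_2 = (-0.7291, +0.6844)
n_3 = (-1.0000, -0.0065)
n_4 = (-0.9268, -0.3756)
n_5 = (-0.7110, -0.7031)
n_6 = (+0.3719, -0.9283)
n_7 = (+0.9925, +0.1220)
  (0,1): δ = 150.67°  ·
  (0,2): δ = 85.67°  ·
  (0,3): δ = 42.11°  ✓
  (0,4): δ = 20.42°  ✓
  (0,5): δ = 2.20°  ✓
  (0,6): δ = 69.35°  ·
  (0,7): δ = 144.53°  ·
  (1,2): δ = 115.00°  ·
  (1,3): δ = 71.44°  ·
  (1,4): δ = 49.75°  ·
  (1,5): δ = 27.13°  ✓
  (1,6): δ = 40.02°  ✓
  (1,7): δ = 115.20°  ·
  (2,3): δ = 136.44°  ·
  (2,4): δ = 114.75°  ·
  (2,5): δ = 92.13°  ·
  (2,6): δ = 24.98°  ✓
  (2,7): δ = 50.20°  ·
  (3,4): δ = 158.31°  ·
  (3,5): δ = 135.69°  ·
  (3,6): δ = 68.54°  ·
  (3,7): δ = 6.64°  ✓
  (4,5): δ = 157.38°  ·
  (4,6): δ = 90.23°  ·
  (4,7): δ = 15.05°  ✓
  (5,6): δ = 112.85°  ·
  (5,7): δ = 37.67°  ✓
  (6,7): δ = 104.83°  ·
antipodal pairs: 9

count = 9; pairs: (0,3), (0,4), (0,5), (1,5), (1,6), (2,6), (3,7), (4,7), (5,7)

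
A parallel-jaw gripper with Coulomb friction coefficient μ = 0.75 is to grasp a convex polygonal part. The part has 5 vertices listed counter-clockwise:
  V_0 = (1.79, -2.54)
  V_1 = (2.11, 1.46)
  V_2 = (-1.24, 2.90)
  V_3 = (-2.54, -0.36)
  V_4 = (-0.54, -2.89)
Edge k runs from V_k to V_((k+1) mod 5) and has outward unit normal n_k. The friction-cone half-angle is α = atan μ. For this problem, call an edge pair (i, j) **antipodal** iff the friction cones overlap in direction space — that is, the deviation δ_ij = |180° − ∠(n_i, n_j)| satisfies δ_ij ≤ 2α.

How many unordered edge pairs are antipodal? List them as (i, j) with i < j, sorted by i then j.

count = 5; pairs: (0,2), (0,3), (1,3), (1,4), (2,4)

α = atan 0.75 = 36.87°;  2α = 73.74°
n_0 = (+0.9968, -0.0797)
n_1 = (+0.3949, +0.9187)
n_2 = (-0.9289, +0.3704)
n_3 = (-0.7845, -0.6201)
n_4 = (+0.1485, -0.9889)
  (0,1): δ = 108.69°  ·
  (0,2): δ = 17.17°  ✓
  (0,3): δ = 42.90°  ✓
  (0,4): δ = 103.12°  ·
  (1,2): δ = 88.48°  ·
  (1,3): δ = 28.41°  ✓
  (1,4): δ = 31.80°  ✓
  (2,3): δ = 119.93°  ·
  (2,4): δ = 59.72°  ✓
  (3,4): δ = 119.78°  ·
antipodal pairs: 5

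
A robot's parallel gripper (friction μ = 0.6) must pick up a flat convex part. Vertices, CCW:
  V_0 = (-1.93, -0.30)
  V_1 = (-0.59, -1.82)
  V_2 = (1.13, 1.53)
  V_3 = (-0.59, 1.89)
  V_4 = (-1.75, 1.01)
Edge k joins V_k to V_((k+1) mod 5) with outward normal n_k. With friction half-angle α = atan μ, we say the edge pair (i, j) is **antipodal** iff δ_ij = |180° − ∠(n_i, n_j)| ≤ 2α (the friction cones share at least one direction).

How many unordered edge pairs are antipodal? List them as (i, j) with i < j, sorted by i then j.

α = atan 0.6 = 30.96°;  2α = 61.93°
n_0 = (-0.7501, -0.6613)
n_1 = (+0.8896, -0.4567)
n_2 = (+0.2049, +0.9788)
n_3 = (-0.6044, +0.7967)
n_4 = (-0.9907, +0.1361)
  (0,1): δ = 68.58°  ·
  (0,2): δ = 36.78°  ✓
  (0,3): δ = 85.79°  ·
  (0,4): δ = 130.78°  ·
  (1,2): δ = 74.64°  ·
  (1,3): δ = 25.64°  ✓
  (1,4): δ = 19.35°  ✓
  (2,3): δ = 130.99°  ·
  (2,4): δ = 86.00°  ·
  (3,4): δ = 135.01°  ·
antipodal pairs: 3

count = 3; pairs: (0,2), (1,3), (1,4)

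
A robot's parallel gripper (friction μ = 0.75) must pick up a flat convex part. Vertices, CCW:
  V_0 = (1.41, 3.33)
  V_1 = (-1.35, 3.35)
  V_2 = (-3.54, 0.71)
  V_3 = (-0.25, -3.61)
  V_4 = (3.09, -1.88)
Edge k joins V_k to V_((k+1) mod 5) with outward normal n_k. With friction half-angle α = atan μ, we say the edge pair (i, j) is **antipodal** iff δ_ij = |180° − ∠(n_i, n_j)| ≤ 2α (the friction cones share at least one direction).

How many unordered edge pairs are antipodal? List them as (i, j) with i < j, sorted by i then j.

count = 5; pairs: (0,2), (0,3), (1,3), (1,4), (2,4)

α = atan 0.75 = 36.87°;  2α = 73.74°
n_0 = (+0.0072, +1.0000)
n_1 = (-0.7697, +0.6385)
n_2 = (-0.7956, -0.6059)
n_3 = (+0.4599, -0.8880)
n_4 = (+0.9517, +0.3069)
  (0,1): δ = 129.26°  ·
  (0,2): δ = 52.29°  ✓
  (0,3): δ = 27.80°  ✓
  (0,4): δ = 108.29°  ·
  (1,2): δ = 103.03°  ·
  (1,3): δ = 22.94°  ✓
  (1,4): δ = 57.55°  ✓
  (2,3): δ = 99.91°  ·
  (2,4): δ = 19.42°  ✓
  (3,4): δ = 99.51°  ·
antipodal pairs: 5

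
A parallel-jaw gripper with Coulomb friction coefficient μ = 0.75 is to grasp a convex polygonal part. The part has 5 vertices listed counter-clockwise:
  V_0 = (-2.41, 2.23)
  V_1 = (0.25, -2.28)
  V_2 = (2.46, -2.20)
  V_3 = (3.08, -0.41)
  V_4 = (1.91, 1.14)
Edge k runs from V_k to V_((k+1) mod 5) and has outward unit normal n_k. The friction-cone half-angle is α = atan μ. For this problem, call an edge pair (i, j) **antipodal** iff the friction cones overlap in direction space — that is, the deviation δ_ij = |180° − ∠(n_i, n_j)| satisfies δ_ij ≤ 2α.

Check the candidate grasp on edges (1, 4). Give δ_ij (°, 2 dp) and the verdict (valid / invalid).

δ = 16.23°, valid

α = atan 0.75 = 36.87°;  2α = 73.74°
edge 1: e_1 = (+2.21, +0.08);  n_1 = (+0.0362, -0.9993)
edge 4: e_4 = (-4.32, +1.09);  n_4 = (+0.2446, +0.9696)
∠(n_1, n_4) = 163.77°
δ = |180° − 163.77°| = 16.23°
16.23° ≤ 2α = 73.74°  →  valid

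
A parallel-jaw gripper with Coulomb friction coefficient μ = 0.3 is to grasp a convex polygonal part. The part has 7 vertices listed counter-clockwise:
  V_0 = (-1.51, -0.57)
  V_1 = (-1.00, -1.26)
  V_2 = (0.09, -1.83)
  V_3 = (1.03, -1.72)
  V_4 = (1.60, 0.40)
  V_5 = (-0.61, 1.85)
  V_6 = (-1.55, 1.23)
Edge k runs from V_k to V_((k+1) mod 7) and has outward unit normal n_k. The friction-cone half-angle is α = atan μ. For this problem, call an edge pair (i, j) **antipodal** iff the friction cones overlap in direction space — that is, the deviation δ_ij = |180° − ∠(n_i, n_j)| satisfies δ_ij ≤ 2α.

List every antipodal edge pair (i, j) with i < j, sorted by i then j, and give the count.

α = atan 0.3 = 16.70°;  2α = 33.40°
n_0 = (-0.8042, -0.5944)
n_1 = (-0.4634, -0.8861)
n_2 = (+0.1162, -0.9932)
n_3 = (+0.9657, -0.2596)
n_4 = (+0.5486, +0.8361)
n_5 = (-0.5506, +0.8348)
n_6 = (-0.9998, -0.0222)
  (0,1): δ = 154.08°  ·
  (0,2): δ = 119.79°  ·
  (0,3): δ = 51.52°  ·
  (0,4): δ = 20.26°  ✓
  (0,5): δ = 86.94°  ·
  (0,6): δ = 144.80°  ·
  (1,2): δ = 145.72°  ·
  (1,3): δ = 77.44°  ·
  (1,4): δ = 5.66°  ✓
  (1,5): δ = 61.01°  ·
  (1,6): δ = 118.88°  ·
  (2,3): δ = 111.72°  ·
  (2,4): δ = 39.94°  ·
  (2,5): δ = 26.73°  ✓
  (2,6): δ = 84.60°  ·
  (3,4): δ = 108.22°  ·
  (3,5): δ = 41.54°  ·
  (3,6): δ = 16.32°  ✓
  (4,5): δ = 113.32°  ·
  (4,6): δ = 55.46°  ·
  (5,6): δ = 122.13°  ·
antipodal pairs: 4

count = 4; pairs: (0,4), (1,4), (2,5), (3,6)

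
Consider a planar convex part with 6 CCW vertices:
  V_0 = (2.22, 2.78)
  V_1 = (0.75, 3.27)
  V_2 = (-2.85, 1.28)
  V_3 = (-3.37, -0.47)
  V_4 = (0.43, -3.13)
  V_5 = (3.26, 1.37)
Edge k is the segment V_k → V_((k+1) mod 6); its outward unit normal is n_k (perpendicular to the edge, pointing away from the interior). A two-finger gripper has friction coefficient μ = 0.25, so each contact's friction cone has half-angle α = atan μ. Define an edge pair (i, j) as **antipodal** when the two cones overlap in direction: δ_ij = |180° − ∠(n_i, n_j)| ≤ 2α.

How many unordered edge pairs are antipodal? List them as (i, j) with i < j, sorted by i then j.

count = 3; pairs: (0,3), (2,4), (3,5)

α = atan 0.25 = 14.04°;  2α = 28.07°
n_0 = (+0.3162, +0.9487)
n_1 = (-0.4838, +0.8752)
n_2 = (-0.9586, +0.2848)
n_3 = (-0.5735, -0.8192)
n_4 = (+0.8465, -0.5324)
n_5 = (+0.8048, +0.5936)
  (0,1): δ = 132.63°  ·
  (0,2): δ = 88.11°  ·
  (0,3): δ = 16.56°  ✓
  (0,4): δ = 76.27°  ·
  (0,5): δ = 144.85°  ·
  (1,2): δ = 135.48°  ·
  (1,3): δ = 63.92°  ·
  (1,4): δ = 28.90°  ·
  (1,5): δ = 97.48°  ·
  (2,3): δ = 108.44°  ·
  (2,4): δ = 15.62°  ✓
  (2,5): δ = 52.96°  ·
  (3,4): δ = 87.17°  ·
  (3,5): δ = 18.60°  ✓
  (4,5): δ = 111.42°  ·
antipodal pairs: 3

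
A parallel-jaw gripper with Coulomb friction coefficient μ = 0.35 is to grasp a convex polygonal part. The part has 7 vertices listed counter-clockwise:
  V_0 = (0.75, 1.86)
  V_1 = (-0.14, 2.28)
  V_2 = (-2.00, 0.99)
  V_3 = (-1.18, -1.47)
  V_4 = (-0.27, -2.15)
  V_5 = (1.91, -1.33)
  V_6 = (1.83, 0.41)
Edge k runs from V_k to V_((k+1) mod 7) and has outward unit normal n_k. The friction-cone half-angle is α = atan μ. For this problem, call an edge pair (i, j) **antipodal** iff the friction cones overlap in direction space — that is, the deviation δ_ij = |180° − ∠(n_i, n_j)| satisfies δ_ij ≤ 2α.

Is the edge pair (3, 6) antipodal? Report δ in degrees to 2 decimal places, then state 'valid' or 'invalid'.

δ = 16.55°, valid

α = atan 0.35 = 19.29°;  2α = 38.58°
edge 3: e_3 = (+0.91, -0.68);  n_3 = (-0.5986, -0.8011)
edge 6: e_6 = (-1.08, +1.45);  n_6 = (+0.8020, +0.5973)
∠(n_3, n_6) = 163.45°
δ = |180° − 163.45°| = 16.55°
16.55° ≤ 2α = 38.58°  →  valid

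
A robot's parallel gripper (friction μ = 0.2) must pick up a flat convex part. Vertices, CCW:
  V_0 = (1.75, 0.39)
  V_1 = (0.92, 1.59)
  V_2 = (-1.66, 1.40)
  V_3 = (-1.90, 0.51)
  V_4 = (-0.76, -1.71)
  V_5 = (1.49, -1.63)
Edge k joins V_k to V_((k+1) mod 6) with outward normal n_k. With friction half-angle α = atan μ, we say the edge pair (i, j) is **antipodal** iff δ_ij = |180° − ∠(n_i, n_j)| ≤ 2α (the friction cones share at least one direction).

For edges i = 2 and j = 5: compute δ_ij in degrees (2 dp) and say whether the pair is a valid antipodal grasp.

α = atan 0.2 = 11.31°;  2α = 22.62°
edge 2: e_2 = (-0.24, -0.89);  n_2 = (-0.9655, +0.2604)
edge 5: e_5 = (+0.26, +2.02);  n_5 = (+0.9918, -0.1277)
∠(n_2, n_5) = 172.24°
δ = |180° − 172.24°| = 7.76°
7.76° ≤ 2α = 22.62°  →  valid

δ = 7.76°, valid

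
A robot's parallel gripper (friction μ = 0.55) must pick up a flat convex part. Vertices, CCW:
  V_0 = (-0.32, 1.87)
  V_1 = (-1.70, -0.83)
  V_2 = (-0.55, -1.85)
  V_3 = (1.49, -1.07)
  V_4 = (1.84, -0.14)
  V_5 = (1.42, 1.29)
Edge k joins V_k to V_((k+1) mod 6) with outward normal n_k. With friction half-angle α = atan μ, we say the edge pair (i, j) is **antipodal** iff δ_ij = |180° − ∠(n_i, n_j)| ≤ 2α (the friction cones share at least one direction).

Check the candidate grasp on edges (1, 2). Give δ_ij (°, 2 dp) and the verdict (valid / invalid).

δ = 117.50°, invalid

α = atan 0.55 = 28.81°;  2α = 57.62°
edge 1: e_1 = (+1.15, -1.02);  n_1 = (-0.6636, -0.7481)
edge 2: e_2 = (+2.04, +0.78);  n_2 = (+0.3571, -0.9341)
∠(n_1, n_2) = 62.50°
δ = |180° − 62.50°| = 117.50°
117.50° > 2α = 57.62°  →  invalid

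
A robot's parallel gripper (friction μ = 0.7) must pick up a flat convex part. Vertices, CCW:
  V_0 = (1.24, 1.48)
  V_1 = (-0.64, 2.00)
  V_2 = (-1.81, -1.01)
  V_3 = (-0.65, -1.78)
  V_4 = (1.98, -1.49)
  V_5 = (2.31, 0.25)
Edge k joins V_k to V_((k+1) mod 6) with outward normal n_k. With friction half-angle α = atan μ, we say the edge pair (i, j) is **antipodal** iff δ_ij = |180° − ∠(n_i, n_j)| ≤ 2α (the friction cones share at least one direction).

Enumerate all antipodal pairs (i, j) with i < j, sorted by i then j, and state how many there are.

α = atan 0.7 = 34.99°;  2α = 69.98°
n_0 = (+0.2666, +0.9638)
n_1 = (-0.9321, +0.3623)
n_2 = (-0.5530, -0.8332)
n_3 = (+0.1096, -0.9940)
n_4 = (+0.9825, -0.1863)
n_5 = (+0.7545, +0.6563)
  (0,1): δ = 95.78°  ·
  (0,2): δ = 18.11°  ✓
  (0,3): δ = 21.75°  ✓
  (0,4): δ = 94.72°  ·
  (0,5): δ = 146.48°  ·
  (1,2): δ = 102.33°  ·
  (1,3): δ = 62.47°  ✓
  (1,4): δ = 10.50°  ✓
  (1,5): δ = 62.26°  ✓
  (2,3): δ = 140.13°  ·
  (2,4): δ = 67.16°  ✓
  (2,5): δ = 15.40°  ✓
  (3,4): δ = 107.03°  ·
  (3,5): δ = 55.27°  ✓
  (4,5): δ = 128.24°  ·
antipodal pairs: 8

count = 8; pairs: (0,2), (0,3), (1,3), (1,4), (1,5), (2,4), (2,5), (3,5)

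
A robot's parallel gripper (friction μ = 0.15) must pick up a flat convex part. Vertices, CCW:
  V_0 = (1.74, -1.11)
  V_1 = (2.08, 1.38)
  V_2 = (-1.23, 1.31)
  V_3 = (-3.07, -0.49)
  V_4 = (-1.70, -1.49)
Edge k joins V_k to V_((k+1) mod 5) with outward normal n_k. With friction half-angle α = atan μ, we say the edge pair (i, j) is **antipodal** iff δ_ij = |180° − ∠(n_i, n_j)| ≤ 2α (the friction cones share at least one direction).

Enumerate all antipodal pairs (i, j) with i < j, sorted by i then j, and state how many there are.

α = atan 0.15 = 8.53°;  2α = 17.06°
n_0 = (+0.9908, -0.1353)
n_1 = (-0.0211, +0.9998)
n_2 = (-0.6993, +0.7148)
n_3 = (-0.5896, -0.8077)
n_4 = (+0.1098, -0.9940)
  (0,1): δ = 81.01°  ·
  (0,2): δ = 37.85°  ·
  (0,3): δ = 61.65°  ·
  (0,4): δ = 104.08°  ·
  (1,2): δ = 136.84°  ·
  (1,3): δ = 37.34°  ·
  (1,4): δ = 5.09°  ✓
  (2,3): δ = 80.50°  ·
  (2,4): δ = 38.07°  ·
  (3,4): δ = 137.57°  ·
antipodal pairs: 1

count = 1; pairs: (1,4)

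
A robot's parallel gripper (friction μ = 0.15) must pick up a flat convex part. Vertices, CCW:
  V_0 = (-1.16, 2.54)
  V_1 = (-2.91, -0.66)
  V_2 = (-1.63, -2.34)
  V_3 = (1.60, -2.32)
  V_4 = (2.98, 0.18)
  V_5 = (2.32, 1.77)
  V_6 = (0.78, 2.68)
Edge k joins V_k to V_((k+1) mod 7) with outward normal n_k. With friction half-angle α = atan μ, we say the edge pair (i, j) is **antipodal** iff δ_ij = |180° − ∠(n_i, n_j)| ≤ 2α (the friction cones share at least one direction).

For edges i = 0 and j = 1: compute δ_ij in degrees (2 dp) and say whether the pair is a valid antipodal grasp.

δ = 114.02°, invalid

α = atan 0.15 = 8.53°;  2α = 17.06°
edge 0: e_0 = (-1.75, -3.20);  n_0 = (-0.8774, +0.4798)
edge 1: e_1 = (+1.28, -1.68);  n_1 = (-0.7954, -0.6060)
∠(n_0, n_1) = 65.98°
δ = |180° − 65.98°| = 114.02°
114.02° > 2α = 17.06°  →  invalid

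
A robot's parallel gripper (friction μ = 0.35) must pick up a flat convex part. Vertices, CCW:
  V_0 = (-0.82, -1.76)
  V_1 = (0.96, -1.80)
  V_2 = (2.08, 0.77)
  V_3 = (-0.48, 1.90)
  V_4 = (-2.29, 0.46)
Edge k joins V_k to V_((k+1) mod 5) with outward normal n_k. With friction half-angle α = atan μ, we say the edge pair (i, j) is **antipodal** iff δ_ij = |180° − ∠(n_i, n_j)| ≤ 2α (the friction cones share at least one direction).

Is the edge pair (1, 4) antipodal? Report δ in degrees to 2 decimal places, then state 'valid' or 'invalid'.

δ = 57.06°, invalid

α = atan 0.35 = 19.29°;  2α = 38.58°
edge 1: e_1 = (+1.12, +2.57);  n_1 = (+0.9167, -0.3995)
edge 4: e_4 = (+1.47, -2.22);  n_4 = (-0.8338, -0.5521)
∠(n_1, n_4) = 122.94°
δ = |180° − 122.94°| = 57.06°
57.06° > 2α = 38.58°  →  invalid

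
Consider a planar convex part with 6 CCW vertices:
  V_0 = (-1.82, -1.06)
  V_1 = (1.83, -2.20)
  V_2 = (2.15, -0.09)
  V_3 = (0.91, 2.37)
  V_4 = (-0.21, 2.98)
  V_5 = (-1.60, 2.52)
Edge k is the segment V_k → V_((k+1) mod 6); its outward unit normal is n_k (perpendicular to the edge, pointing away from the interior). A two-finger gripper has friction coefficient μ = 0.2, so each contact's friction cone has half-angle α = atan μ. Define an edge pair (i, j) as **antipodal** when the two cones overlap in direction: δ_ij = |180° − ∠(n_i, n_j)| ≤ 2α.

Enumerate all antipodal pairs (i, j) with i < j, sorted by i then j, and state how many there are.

count = 2; pairs: (0,3), (1,5)

α = atan 0.2 = 11.31°;  2α = 22.62°
n_0 = (-0.2981, -0.9545)
n_1 = (+0.9887, -0.1499)
n_2 = (+0.8930, +0.4501)
n_3 = (+0.4783, +0.8782)
n_4 = (-0.3142, +0.9494)
n_5 = (-0.9981, +0.0613)
  (0,1): δ = 81.28°  ·
  (0,2): δ = 45.90°  ·
  (0,3): δ = 11.23°  ✓
  (0,4): δ = 35.66°  ·
  (0,5): δ = 103.83°  ·
  (1,2): δ = 144.63°  ·
  (1,3): δ = 109.95°  ·
  (1,4): δ = 63.07°  ·
  (1,5): δ = 5.11°  ✓
  (2,3): δ = 145.33°  ·
  (2,4): δ = 98.44°  ·
  (2,5): δ = 30.27°  ·
  (3,4): δ = 133.11°  ·
  (3,5): δ = 64.94°  ·
  (4,5): δ = 111.83°  ·
antipodal pairs: 2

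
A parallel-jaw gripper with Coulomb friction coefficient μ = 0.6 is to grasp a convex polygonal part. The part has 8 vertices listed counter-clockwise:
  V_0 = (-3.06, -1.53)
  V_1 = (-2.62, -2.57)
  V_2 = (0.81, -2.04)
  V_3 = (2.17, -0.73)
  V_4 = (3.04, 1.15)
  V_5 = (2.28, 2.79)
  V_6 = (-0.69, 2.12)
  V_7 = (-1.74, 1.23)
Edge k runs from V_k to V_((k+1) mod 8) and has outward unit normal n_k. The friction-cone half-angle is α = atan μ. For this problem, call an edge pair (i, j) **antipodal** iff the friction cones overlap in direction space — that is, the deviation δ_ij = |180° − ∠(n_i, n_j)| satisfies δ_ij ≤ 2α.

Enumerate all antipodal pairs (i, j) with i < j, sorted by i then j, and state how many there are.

α = atan 0.6 = 30.96°;  2α = 61.93°
n_0 = (-0.9210, -0.3896)
n_1 = (+0.1527, -0.9883)
n_2 = (+0.6937, -0.7202)
n_3 = (+0.9075, -0.4200)
n_4 = (+0.9073, +0.4205)
n_5 = (-0.2201, +0.9755)
n_6 = (-0.6466, +0.7628)
n_7 = (-0.9021, +0.4315)
  (0,1): δ = 104.15°  ·
  (0,2): δ = 69.00°  ·
  (0,3): δ = 47.77°  ✓
  (0,4): δ = 1.93°  ✓
  (0,5): δ = 79.78°  ·
  (0,6): δ = 107.35°  ·
  (0,7): δ = 131.51°  ·
  (1,2): δ = 144.86°  ·
  (1,3): δ = 123.62°  ·
  (1,4): δ = 73.92°  ·
  (1,5): δ = 3.93°  ✓
  (1,6): δ = 31.50°  ✓
  (1,7): δ = 55.66°  ✓
  (2,3): δ = 158.76°  ·
  (2,4): δ = 109.06°  ·
  (2,5): δ = 31.21°  ✓
  (2,6): δ = 3.64°  ✓
  (2,7): δ = 20.51°  ✓
  (3,4): δ = 130.30°  ·
  (3,5): δ = 52.45°  ✓
  (3,6): δ = 24.88°  ✓
  (3,7): δ = 0.73°  ✓
  (4,5): δ = 102.15°  ·
  (4,6): δ = 74.58°  ·
  (4,7): δ = 50.42°  ✓
  (5,6): δ = 152.43°  ·
  (5,7): δ = 128.27°  ·
  (6,7): δ = 155.85°  ·
antipodal pairs: 12

count = 12; pairs: (0,3), (0,4), (1,5), (1,6), (1,7), (2,5), (2,6), (2,7), (3,5), (3,6), (3,7), (4,7)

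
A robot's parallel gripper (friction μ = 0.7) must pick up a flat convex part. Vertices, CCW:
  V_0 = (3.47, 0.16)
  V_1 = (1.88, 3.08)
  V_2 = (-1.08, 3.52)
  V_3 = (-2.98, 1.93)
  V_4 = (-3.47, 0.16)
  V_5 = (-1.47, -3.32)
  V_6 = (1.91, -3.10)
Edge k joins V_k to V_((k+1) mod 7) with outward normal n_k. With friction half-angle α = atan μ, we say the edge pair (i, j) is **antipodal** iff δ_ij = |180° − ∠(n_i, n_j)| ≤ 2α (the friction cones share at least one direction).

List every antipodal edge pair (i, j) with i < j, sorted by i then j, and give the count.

α = atan 0.7 = 34.99°;  2α = 69.98°
n_0 = (+0.8782, +0.4782)
n_1 = (+0.1470, +0.9891)
n_2 = (-0.6418, +0.7669)
n_3 = (-0.9638, +0.2668)
n_4 = (-0.8670, -0.4983)
n_5 = (+0.0650, -0.9979)
n_6 = (+0.9020, -0.4317)
  (0,1): δ = 127.02°  ·
  (0,2): δ = 78.65°  ·
  (0,3): δ = 44.04°  ✓
  (0,4): δ = 1.32°  ✓
  (0,5): δ = 65.15°  ✓
  (0,6): δ = 125.86°  ·
  (1,2): δ = 131.62°  ·
  (1,3): δ = 97.02°  ·
  (1,4): δ = 51.66°  ✓
  (1,5): δ = 12.18°  ✓
  (1,6): δ = 72.88°  ·
  (2,3): δ = 145.40°  ·
  (2,4): δ = 100.04°  ·
  (2,5): δ = 36.20°  ✓
  (2,6): δ = 24.50°  ✓
  (3,4): δ = 134.64°  ·
  (3,5): δ = 70.80°  ·
  (3,6): δ = 10.10°  ✓
  (4,5): δ = 116.16°  ·
  (4,6): δ = 55.46°  ✓
  (5,6): δ = 119.30°  ·
antipodal pairs: 9

count = 9; pairs: (0,3), (0,4), (0,5), (1,4), (1,5), (2,5), (2,6), (3,6), (4,6)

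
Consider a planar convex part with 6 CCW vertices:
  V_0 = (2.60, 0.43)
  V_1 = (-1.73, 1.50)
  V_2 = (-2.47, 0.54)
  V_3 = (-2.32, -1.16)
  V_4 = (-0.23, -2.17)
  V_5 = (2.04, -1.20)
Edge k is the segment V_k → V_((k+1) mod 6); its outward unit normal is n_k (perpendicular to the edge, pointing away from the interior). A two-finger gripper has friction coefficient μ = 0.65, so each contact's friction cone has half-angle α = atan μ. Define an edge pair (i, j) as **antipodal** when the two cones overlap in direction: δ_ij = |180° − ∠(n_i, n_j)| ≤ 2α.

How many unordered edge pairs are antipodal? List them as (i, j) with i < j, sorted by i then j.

α = atan 0.65 = 33.02°;  2α = 66.05°
n_0 = (+0.2399, +0.9708)
n_1 = (-0.7920, +0.6105)
n_2 = (-0.9961, -0.0879)
n_3 = (-0.4351, -0.9004)
n_4 = (+0.3929, -0.9196)
n_5 = (+0.9457, -0.3249)
  (0,1): δ = 113.75°  ·
  (0,2): δ = 71.08°  ·
  (0,3): δ = 11.91°  ✓
  (0,4): δ = 37.02°  ✓
  (0,5): δ = 84.92°  ·
  (1,2): δ = 137.33°  ·
  (1,3): δ = 78.17°  ·
  (1,4): δ = 29.24°  ✓
  (1,5): δ = 18.67°  ✓
  (2,3): δ = 120.83°  ·
  (2,4): δ = 71.90°  ·
  (2,5): δ = 24.00°  ✓
  (3,4): δ = 131.07°  ·
  (3,5): δ = 83.17°  ·
  (4,5): δ = 132.10°  ·
antipodal pairs: 5

count = 5; pairs: (0,3), (0,4), (1,4), (1,5), (2,5)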